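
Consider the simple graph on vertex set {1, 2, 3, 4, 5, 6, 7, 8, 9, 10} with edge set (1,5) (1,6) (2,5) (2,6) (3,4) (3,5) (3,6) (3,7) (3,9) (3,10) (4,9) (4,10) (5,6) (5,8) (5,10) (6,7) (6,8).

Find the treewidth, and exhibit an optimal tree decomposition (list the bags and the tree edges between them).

Treewidth 2.
One optimal decomposition is:
Bags: B1 = {5, 6, 8}  B2 = {3, 5, 6}  B3 = {2, 5, 6}  B4 = {3, 5, 10}  B5 = {3, 4, 10}  B6 = {3, 6, 7}  B7 = {1, 5, 6}  B8 = {3, 4, 9}
Tree: B1–B2, B1–B3, B2–B4, B4–B5, B2–B6, B2–B7, B5–B8

The largest bag has 3 vertices, giving width 2; this decomposition certifies tw(G) ≤ 2. Conversely, {5, 6, 8} is a clique of size 3, and the vertices of any clique must share a bag in every tree decomposition; so some bag has ≥ 3 vertices and tw(G) ≥ 2. Hence tw(G) = 2 exactly.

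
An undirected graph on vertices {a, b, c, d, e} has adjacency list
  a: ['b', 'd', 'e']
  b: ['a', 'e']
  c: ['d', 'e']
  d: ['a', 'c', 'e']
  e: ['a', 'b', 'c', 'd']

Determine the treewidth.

2

A width-2 tree decomposition is:
Bags: B1 = {c, d, e}  B2 = {a, d, e}  B3 = {a, b, e}
Tree: B1–B2, B2–B3
Each bag holds 3 vertices, so the decomposition has width 2, which upper-bounds the treewidth. On the other hand G contains the 3-clique {c, d, e}. A clique must lie in a single bag of any decomposition, so no decomposition can have width below 2. Hence tw(G) = 2 exactly.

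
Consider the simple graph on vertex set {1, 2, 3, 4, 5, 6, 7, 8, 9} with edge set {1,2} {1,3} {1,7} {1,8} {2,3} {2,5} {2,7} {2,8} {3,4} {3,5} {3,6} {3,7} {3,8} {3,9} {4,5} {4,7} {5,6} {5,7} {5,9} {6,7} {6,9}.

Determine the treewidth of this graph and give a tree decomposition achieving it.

Treewidth 3.
One such decomposition:
Bags: B1 = {3, 5, 6, 7}  B2 = {2, 3, 5, 7}  B3 = {1, 2, 3, 7}  B4 = {3, 5, 6, 9}  B5 = {1, 2, 3, 8}  B6 = {3, 4, 5, 7}
Tree: B1–B2, B2–B3, B1–B4, B3–B5, B2–B6

Every bag has size at most 4, so the width is 4 − 1 = 3 and tw(G) ≤ 3. Conversely, {1, 2, 3, 8} is a clique of size 4, and the vertices of any clique must share a bag in every tree decomposition; so some bag has ≥ 4 vertices and tw(G) ≥ 3. The upper and lower bounds meet at 3, so that is the treewidth.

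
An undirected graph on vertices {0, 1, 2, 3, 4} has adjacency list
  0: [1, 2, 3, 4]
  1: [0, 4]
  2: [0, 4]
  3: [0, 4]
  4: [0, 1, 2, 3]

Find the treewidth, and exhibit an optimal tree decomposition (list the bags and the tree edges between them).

The largest bag has 3 vertices, giving width 2; this decomposition certifies tw(G) ≤ 2. On the other hand G contains the 3-clique {0, 1, 4}. A clique must lie in a single bag of any decomposition, so no decomposition can have width below 2. Combining the bounds, tw(G) = 2.

Treewidth 2.
Bags: B1 = {0, 2, 4}  B2 = {0, 3, 4}  B3 = {0, 1, 4}
Tree: B1–B2, B2–B3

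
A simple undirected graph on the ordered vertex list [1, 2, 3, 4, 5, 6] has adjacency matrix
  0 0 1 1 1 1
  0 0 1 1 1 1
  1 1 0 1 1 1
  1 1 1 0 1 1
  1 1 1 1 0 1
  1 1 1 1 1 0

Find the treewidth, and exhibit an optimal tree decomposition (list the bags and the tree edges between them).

Treewidth 4.
Bags: B1 = {2, 3, 4, 5, 6}  B2 = {1, 3, 4, 5, 6}
Tree: B1–B2

The largest bag has 5 vertices, giving width 4; this decomposition certifies tw(G) ≤ 4. For the lower bound, the 5 vertices {1, 3, 4, 5, 6} are pairwise adjacent, and any tree decomposition puts a clique entirely inside one bag — forcing width ≥ 4. The upper and lower bounds meet at 4, so that is the treewidth.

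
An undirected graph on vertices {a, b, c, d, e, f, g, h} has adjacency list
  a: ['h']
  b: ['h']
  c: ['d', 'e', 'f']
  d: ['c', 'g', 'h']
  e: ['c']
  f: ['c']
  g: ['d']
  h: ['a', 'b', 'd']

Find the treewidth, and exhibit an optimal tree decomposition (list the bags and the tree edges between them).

Every bag has size at most 2, so the width is 2 − 1 = 1 and tw(G) ≤ 1. G has an edge, so its treewidth is at least 1. The upper and lower bounds meet at 1, so that is the treewidth.

Treewidth 1.
One such decomposition:
Bags: B1 = {d, g}  B2 = {c, d}  B3 = {d, h}  B4 = {b, h}  B5 = {c, f}  B6 = {a, h}  B7 = {c, e}
Tree: B1–B2, B2–B3, B3–B4, B2–B5, B3–B6, B2–B7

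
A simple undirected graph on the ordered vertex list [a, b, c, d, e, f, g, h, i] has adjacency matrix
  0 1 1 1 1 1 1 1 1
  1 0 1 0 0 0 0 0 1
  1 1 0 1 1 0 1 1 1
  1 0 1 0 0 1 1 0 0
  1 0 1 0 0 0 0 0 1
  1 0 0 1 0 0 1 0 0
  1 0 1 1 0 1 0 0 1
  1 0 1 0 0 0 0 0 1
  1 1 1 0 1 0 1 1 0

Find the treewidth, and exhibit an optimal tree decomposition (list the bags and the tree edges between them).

Every bag has size at most 4, so the width is 4 − 1 = 3 and tw(G) ≤ 3. Conversely, {a, c, d, g} is a clique of size 4, and the vertices of any clique must share a bag in every tree decomposition; so some bag has ≥ 4 vertices and tw(G) ≥ 3. Hence tw(G) = 3 exactly.

Treewidth 3.
One optimal decomposition is:
Bags: B1 = {a, d, f, g}  B2 = {a, c, d, g}  B3 = {a, c, g, i}  B4 = {a, b, c, i}  B5 = {a, c, h, i}  B6 = {a, c, e, i}
Tree: B1–B2, B2–B3, B3–B4, B3–B5, B5–B6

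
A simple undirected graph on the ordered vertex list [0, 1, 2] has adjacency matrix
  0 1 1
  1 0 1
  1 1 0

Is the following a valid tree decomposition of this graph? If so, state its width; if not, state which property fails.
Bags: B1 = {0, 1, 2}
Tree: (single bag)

Yes; width 2.

Checking the three conditions: (i) the bags cover all of {0, 1, 2}; (ii) for each edge, some bag contains both endpoints; (iii) the bags containing any fixed vertex form a subtree. All hold, so the decomposition is valid with width 3 − 1 = 2.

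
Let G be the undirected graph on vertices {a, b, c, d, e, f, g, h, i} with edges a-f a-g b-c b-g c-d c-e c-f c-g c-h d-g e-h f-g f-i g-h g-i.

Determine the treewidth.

A width-2 tree decomposition is:
Bags: B1 = {c, f, g}  B2 = {f, g, i}  B3 = {c, d, g}  B4 = {b, c, g}  B5 = {c, g, h}  B6 = {a, f, g}  B7 = {c, e, h}
Tree: B1–B2, B1–B3, B3–B4, B4–B5, B1–B6, B5–B7
Every bag has size at most 3, so the width is 3 − 1 = 2 and tw(G) ≤ 2. Conversely, {c, d, g} is a clique of size 3, and the vertices of any clique must share a bag in every tree decomposition; so some bag has ≥ 3 vertices and tw(G) ≥ 2. Therefore the treewidth is 2.

2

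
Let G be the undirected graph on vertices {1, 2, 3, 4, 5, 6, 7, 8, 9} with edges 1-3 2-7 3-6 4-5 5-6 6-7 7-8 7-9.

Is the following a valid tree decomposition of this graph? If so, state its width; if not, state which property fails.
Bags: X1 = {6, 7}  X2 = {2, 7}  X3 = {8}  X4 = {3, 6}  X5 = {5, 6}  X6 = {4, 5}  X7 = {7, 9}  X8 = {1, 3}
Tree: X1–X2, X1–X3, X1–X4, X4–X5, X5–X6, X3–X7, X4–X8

A tree decomposition must satisfy three properties: every vertex lies in some bag; for every edge, both endpoints lie together in some bag; and for every vertex, the bags containing it form a connected subtree. Here edge (7,8) lies in no bag, so the decomposition is invalid.

No — edge (7,8) lies in no bag.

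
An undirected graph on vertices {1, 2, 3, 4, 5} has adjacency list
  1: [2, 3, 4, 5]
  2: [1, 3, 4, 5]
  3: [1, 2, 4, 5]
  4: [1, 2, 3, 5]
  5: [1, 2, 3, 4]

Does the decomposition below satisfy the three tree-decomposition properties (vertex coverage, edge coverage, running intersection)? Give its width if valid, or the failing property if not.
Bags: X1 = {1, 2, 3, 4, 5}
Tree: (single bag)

Checking the three conditions: (i) the bags cover all of {1, 2, 3, 4, 5}; (ii) for each edge, some bag contains both endpoints; (iii) the bags containing any fixed vertex form a subtree. All hold, so the decomposition is valid with width 5 − 1 = 4.

Yes; width 4.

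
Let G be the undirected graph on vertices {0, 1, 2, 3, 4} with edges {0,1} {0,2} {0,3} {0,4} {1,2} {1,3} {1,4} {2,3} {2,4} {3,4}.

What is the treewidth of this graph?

A width-4 tree decomposition is:
Bags: B1 = {0, 1, 2, 3, 4}
Tree: (single bag)
With just one bag of size 5, the width is 5 − 1 = 4, so tw(G) ≤ 4. On the other hand G contains the 5-clique {0, 1, 2, 3, 4}. A clique must lie in a single bag of any decomposition, so no decomposition can have width below 4. Combining the bounds, tw(G) = 4.

4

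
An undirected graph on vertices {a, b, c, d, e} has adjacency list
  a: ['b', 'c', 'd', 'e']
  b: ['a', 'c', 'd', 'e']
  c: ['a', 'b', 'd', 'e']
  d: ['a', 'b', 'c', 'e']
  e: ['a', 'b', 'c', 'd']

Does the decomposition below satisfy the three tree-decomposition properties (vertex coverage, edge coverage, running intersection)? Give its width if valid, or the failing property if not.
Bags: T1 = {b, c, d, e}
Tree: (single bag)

A tree decomposition must satisfy three properties: every vertex lies in some bag; for every edge, both endpoints lie together in some bag; and for every vertex, the bags containing it form a connected subtree. Here vertex a appears in no bag, so the decomposition is invalid.

No — vertex a appears in no bag.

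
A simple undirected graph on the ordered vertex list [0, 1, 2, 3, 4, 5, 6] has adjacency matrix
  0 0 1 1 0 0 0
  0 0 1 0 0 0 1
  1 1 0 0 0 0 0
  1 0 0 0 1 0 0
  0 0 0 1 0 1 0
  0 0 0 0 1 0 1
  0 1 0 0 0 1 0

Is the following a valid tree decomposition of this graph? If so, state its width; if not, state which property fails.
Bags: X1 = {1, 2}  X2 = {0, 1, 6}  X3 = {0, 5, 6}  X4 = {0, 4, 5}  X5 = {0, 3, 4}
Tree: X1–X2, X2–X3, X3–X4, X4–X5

No — edge (0,2) lies in no bag.

A tree decomposition must satisfy three properties: every vertex lies in some bag; for every edge, both endpoints lie together in some bag; and for every vertex, the bags containing it form a connected subtree. Here edge (0,2) lies in no bag, so the decomposition is invalid.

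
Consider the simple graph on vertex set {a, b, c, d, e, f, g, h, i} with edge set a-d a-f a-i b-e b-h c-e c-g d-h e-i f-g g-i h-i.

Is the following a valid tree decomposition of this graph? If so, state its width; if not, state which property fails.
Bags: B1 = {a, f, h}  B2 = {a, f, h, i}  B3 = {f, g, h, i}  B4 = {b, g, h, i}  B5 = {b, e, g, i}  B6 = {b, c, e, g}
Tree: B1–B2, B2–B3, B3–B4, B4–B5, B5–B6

No — vertex d appears in no bag.

A tree decomposition must satisfy three properties: every vertex lies in some bag; for every edge, both endpoints lie together in some bag; and for every vertex, the bags containing it form a connected subtree. Here vertex d appears in no bag, so the decomposition is invalid.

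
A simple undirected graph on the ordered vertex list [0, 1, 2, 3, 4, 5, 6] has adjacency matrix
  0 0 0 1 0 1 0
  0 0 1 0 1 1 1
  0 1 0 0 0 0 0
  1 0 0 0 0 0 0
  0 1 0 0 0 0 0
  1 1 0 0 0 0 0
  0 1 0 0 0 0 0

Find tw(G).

1

A width-1 tree decomposition is:
Bags: B1 = {1, 5}  B2 = {1, 4}  B3 = {0, 5}  B4 = {1, 2}  B5 = {0, 3}  B6 = {1, 6}
Tree: B1–B2, B1–B3, B2–B4, B3–B5, B4–B6
Every bag has size at most 2, so the width is 2 − 1 = 1 and tw(G) ≤ 1. G has an edge, so its treewidth is at least 1. Therefore the treewidth is 1.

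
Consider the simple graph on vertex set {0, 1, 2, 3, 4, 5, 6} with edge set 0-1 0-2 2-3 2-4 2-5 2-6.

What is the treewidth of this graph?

A width-1 tree decomposition is:
Bags: B1 = {2, 3}  B2 = {2, 5}  B3 = {0, 2}  B4 = {2, 4}  B5 = {0, 1}  B6 = {2, 6}
Tree: B1–B2, B2–B3, B2–B4, B3–B5, B3–B6
Every bag has size at most 2, so the width is 2 − 1 = 1 and tw(G) ≤ 1. Any graph with an edge has treewidth ≥ 1, and G has the edge 2–3. The upper and lower bounds meet at 1, so that is the treewidth.

1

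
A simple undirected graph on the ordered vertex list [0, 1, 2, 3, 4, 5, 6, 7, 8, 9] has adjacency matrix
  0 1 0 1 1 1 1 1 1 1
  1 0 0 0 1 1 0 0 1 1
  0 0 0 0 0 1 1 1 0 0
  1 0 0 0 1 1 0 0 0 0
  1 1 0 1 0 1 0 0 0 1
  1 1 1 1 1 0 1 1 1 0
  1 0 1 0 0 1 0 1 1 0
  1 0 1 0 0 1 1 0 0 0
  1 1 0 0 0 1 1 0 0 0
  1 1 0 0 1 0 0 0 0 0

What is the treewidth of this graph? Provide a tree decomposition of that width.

Every bag has size at most 4, so the width is 4 − 1 = 3 and tw(G) ≤ 3. Conversely, {0, 1, 4, 9} is a clique of size 4, and the vertices of any clique must share a bag in every tree decomposition; so some bag has ≥ 4 vertices and tw(G) ≥ 3. The upper and lower bounds meet at 3, so that is the treewidth.

Treewidth 3.
One such decomposition:
Bags: B1 = {0, 1, 5, 8}  B2 = {0, 1, 4, 5}  B3 = {0, 5, 6, 8}  B4 = {0, 3, 4, 5}  B5 = {0, 1, 4, 9}  B6 = {0, 5, 6, 7}  B7 = {2, 5, 6, 7}
Tree: B1–B2, B1–B3, B2–B4, B2–B5, B3–B6, B6–B7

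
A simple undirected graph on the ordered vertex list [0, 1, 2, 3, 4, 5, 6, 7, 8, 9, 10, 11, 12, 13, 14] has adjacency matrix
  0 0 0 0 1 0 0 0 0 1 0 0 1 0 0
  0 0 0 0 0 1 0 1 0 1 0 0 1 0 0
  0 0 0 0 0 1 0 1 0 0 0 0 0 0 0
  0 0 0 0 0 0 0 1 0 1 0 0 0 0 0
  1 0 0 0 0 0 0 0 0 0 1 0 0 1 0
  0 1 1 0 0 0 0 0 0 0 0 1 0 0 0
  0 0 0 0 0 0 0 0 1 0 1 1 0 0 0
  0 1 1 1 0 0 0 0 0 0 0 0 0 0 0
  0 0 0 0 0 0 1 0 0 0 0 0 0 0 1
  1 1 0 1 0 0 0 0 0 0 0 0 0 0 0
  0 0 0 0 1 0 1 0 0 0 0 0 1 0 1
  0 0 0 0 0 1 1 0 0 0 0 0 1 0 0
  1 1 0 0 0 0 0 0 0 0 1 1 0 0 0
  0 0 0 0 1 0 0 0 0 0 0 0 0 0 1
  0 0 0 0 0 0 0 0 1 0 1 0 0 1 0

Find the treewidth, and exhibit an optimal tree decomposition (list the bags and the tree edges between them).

Treewidth 3.
One such decomposition:
Bags: B1 = {2, 3, 7, 9}  B2 = {1, 2, 7, 9}  B3 = {1, 2, 5, 9}  B4 = {0, 1, 5, 9}  B5 = {0, 1, 5, 12}  B6 = {0, 5, 11, 12}  B7 = {0, 4, 11, 12}  B8 = {4, 10, 11, 12}  B9 = {4, 6, 10, 11}  B10 = {4, 6, 10, 13}  B11 = {6, 10, 13, 14}  B12 = {6, 8, 13, 14}
Tree: B1–B2, B2–B3, B3–B4, B4–B5, B5–B6, B6–B7, B7–B8, B8–B9, B9–B10, B10–B11, B11–B12

The largest bag has 4 vertices, giving width 3; this decomposition certifies tw(G) ≤ 3. For the lower bound: the 4 vertex sets {2,3,7}, {9}, {1}, {0,5,11,12} are disjoint, each induces a connected subgraph, and every pair is joined by at least one edge of G. Contracting each set to a single vertex therefore yields K_{4} as a minor, and since treewidth is minor-monotone, tw(G) ≥ tw(K_{4}) = 3. Hence tw(G) = 3 exactly.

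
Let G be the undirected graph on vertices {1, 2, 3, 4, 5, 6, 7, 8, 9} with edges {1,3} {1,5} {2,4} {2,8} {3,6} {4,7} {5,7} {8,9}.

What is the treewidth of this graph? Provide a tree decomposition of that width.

Treewidth 1.
Bags: B1 = {3, 6}  B2 = {1, 3}  B3 = {1, 5}  B4 = {5, 7}  B5 = {4, 7}  B6 = {2, 4}  B7 = {2, 8}  B8 = {8, 9}
Tree: B1–B2, B2–B3, B3–B4, B4–B5, B5–B6, B6–B7, B7–B8

Every bag has size at most 2, so the width is 2 − 1 = 1 and tw(G) ≤ 1. G has an edge, so its treewidth is at least 1. The upper and lower bounds meet at 1, so that is the treewidth.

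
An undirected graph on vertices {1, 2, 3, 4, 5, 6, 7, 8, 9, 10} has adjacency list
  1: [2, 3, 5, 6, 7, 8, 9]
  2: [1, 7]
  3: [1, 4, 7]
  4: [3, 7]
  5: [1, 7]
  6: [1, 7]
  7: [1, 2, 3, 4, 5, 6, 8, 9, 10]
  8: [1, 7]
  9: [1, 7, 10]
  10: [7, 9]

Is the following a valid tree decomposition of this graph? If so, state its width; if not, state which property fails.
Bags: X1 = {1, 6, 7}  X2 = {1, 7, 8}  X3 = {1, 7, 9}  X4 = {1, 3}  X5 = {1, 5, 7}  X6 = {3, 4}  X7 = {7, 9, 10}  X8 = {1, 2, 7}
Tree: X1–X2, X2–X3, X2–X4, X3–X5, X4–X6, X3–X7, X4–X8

A tree decomposition must satisfy three properties: every vertex lies in some bag; for every edge, both endpoints lie together in some bag; and for every vertex, the bags containing it form a connected subtree. Here edge (7,3) lies in no bag, so the decomposition is invalid.

No — edge (7,3) lies in no bag.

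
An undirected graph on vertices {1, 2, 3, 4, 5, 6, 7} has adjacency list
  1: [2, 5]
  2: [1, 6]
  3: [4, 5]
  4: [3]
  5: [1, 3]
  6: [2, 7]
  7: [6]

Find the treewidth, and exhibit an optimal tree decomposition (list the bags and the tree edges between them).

The largest bag has 2 vertices, giving width 1; this decomposition certifies tw(G) ≤ 1. Any graph with an edge has treewidth ≥ 1, and G has the edge 7–6. The upper and lower bounds meet at 1, so that is the treewidth.

Treewidth 1.
Bags: B1 = {6, 7}  B2 = {2, 6}  B3 = {1, 2}  B4 = {1, 5}  B5 = {3, 5}  B6 = {3, 4}
Tree: B1–B2, B2–B3, B3–B4, B4–B5, B5–B6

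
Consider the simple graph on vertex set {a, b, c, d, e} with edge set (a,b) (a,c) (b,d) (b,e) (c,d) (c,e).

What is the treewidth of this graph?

A width-2 tree decomposition is:
Bags: B1 = {b, c, d}  B2 = {a, b, c}  B3 = {b, c, e}
Tree: B1–B2, B2–B3
The largest bag has 3 vertices, giving width 2; this decomposition certifies tw(G) ≤ 2. For the lower bound, G contains the cycle d–c–a–b–d, so G is not a forest; only forests have treewidth ≤ 1, hence tw(G) ≥ 2. Hence tw(G) = 2 exactly.

2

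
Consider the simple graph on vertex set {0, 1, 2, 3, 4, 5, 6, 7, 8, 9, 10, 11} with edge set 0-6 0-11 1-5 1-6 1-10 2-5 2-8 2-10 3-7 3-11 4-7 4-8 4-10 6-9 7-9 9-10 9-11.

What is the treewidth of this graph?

3

A width-3 tree decomposition is:
Bags: B1 = {2, 4, 5, 8}  B2 = {2, 4, 5, 10}  B3 = {1, 4, 5, 10}  B4 = {1, 4, 7, 10}  B5 = {1, 7, 9, 10}  B6 = {1, 6, 7, 9}  B7 = {3, 6, 7, 9}  B8 = {3, 6, 9, 11}  B9 = {0, 3, 6, 11}
Tree: B1–B2, B2–B3, B3–B4, B4–B5, B5–B6, B6–B7, B7–B8, B8–B9
The largest bag has 4 vertices, giving width 3; this decomposition certifies tw(G) ≤ 3. For the lower bound: the 4 vertex sets {2,5,8}, {4}, {10}, {1,6,7,9} are disjoint, each induces a connected subgraph, and every pair is joined by at least one edge of G. Contracting each set to a single vertex therefore yields K_{4} as a minor, and since treewidth is minor-monotone, tw(G) ≥ tw(K_{4}) = 3. Therefore the treewidth is 3.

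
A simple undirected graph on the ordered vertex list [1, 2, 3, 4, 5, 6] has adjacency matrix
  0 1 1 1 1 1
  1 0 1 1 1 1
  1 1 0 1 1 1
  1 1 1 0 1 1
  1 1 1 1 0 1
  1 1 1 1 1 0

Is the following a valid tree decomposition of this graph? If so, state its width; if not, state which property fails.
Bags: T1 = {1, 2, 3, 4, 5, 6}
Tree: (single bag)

Yes; width 5.

Every vertex of G appears in some bag (union = {1, 2, 3, 4, 5, 6}); every edge is covered by a bag; and for each vertex v the set of bags containing v is connected in the bag tree. The decomposition is therefore valid. The largest bag has 6 vertices, so the width is 5.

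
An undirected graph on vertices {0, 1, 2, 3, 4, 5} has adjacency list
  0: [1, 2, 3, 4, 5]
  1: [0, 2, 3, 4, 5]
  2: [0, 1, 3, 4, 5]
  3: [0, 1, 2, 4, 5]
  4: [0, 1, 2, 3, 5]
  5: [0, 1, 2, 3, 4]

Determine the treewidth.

A width-5 tree decomposition is:
Bags: B1 = {0, 1, 2, 3, 4, 5}
Tree: (single bag)
A single bag containing all 6 vertices is trivially a valid decomposition of width 5. On the other hand G contains the 6-clique {0, 1, 2, 3, 4, 5}. A clique must lie in a single bag of any decomposition, so no decomposition can have width below 5. Therefore the treewidth is 5.

5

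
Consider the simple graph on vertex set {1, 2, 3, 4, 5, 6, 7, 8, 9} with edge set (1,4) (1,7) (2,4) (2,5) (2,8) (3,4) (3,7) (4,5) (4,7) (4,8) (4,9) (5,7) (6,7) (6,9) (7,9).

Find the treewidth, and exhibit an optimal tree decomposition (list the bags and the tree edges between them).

Treewidth 2.
One such decomposition:
Bags: B1 = {4, 7, 9}  B2 = {4, 5, 7}  B3 = {2, 4, 5}  B4 = {6, 7, 9}  B5 = {1, 4, 7}  B6 = {3, 4, 7}  B7 = {2, 4, 8}
Tree: B1–B2, B2–B3, B1–B4, B1–B5, B1–B6, B3–B7

The largest bag has 3 vertices, giving width 2; this decomposition certifies tw(G) ≤ 2. On the other hand G contains the 3-clique {2, 4, 8}. A clique must lie in a single bag of any decomposition, so no decomposition can have width below 2. Hence tw(G) = 2 exactly.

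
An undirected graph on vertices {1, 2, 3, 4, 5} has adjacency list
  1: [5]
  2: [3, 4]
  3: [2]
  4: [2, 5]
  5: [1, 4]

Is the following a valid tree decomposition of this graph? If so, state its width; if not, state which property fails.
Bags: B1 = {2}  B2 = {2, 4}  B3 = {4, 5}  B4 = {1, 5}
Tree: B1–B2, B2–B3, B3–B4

No — vertex 3 appears in no bag.

A tree decomposition must satisfy three properties: every vertex lies in some bag; for every edge, both endpoints lie together in some bag; and for every vertex, the bags containing it form a connected subtree. Here vertex 3 appears in no bag, so the decomposition is invalid.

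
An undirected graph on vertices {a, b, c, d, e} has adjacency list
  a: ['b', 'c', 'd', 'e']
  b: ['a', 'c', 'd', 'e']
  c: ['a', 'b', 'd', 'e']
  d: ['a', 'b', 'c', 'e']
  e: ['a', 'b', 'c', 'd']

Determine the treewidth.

4

A width-4 tree decomposition is:
Bags: B1 = {a, b, c, d, e}
Tree: (single bag)
A single bag containing all 5 vertices is trivially a valid decomposition of width 4. On the other hand G contains the 5-clique {a, b, c, d, e}. A clique must lie in a single bag of any decomposition, so no decomposition can have width below 4. Therefore the treewidth is 4.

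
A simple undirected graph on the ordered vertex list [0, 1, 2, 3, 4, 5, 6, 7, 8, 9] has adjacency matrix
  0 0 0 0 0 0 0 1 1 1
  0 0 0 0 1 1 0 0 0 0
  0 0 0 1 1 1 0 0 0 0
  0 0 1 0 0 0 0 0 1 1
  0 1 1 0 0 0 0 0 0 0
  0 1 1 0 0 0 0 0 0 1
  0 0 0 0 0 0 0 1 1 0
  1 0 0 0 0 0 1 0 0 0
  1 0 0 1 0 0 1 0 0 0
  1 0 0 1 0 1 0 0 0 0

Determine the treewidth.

A width-2 tree decomposition is:
Bags: B1 = {1, 2, 4}  B2 = {1, 2, 5}  B3 = {2, 3, 5}  B4 = {3, 5, 9}  B5 = {3, 8, 9}  B6 = {0, 8, 9}  B7 = {0, 6, 8}  B8 = {0, 6, 7}
Tree: B1–B2, B2–B3, B3–B4, B4–B5, B5–B6, B6–B7, B7–B8
Every bag has size at most 3, so the width is 3 − 1 = 2 and tw(G) ≤ 2. Since 4–1–5–2–4 is a cycle in G, G is not acyclic. Forests are exactly the graphs of treewidth ≤ 1, so tw(G) ≥ 2. The upper and lower bounds meet at 2, so that is the treewidth.

2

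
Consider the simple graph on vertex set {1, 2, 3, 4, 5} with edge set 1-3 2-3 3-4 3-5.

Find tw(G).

A width-1 tree decomposition is:
Bags: B1 = {2, 3}  B2 = {3, 4}  B3 = {3, 5}  B4 = {1, 3}
Tree: B1–B2, B1–B3, B1–B4
Each bag holds 2 vertices, so the decomposition has width 1, which upper-bounds the treewidth. G has an edge, so its treewidth is at least 1. Combining the bounds, tw(G) = 1.

1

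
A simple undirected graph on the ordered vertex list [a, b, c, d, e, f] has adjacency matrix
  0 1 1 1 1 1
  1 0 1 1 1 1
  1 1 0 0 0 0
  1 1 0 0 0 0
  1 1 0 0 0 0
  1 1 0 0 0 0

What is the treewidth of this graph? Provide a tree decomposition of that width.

Each bag holds 3 vertices, so the decomposition has width 2, which upper-bounds the treewidth. On the other hand G contains the 3-clique {a, b, d}. A clique must lie in a single bag of any decomposition, so no decomposition can have width below 2. Therefore the treewidth is 2.

Treewidth 2.
One optimal decomposition is:
Bags: B1 = {a, b, d}  B2 = {a, b, c}  B3 = {a, b, e}  B4 = {a, b, f}
Tree: B1–B2, B2–B3, B3–B4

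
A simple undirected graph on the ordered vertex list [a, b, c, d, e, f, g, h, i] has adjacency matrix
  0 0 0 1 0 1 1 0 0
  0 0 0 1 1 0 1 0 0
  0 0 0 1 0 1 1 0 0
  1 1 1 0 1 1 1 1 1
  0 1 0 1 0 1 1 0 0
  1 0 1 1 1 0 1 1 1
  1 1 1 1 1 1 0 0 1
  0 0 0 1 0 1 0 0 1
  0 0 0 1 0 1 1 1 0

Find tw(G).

3

A width-3 tree decomposition is:
Bags: B1 = {c, d, f, g}  B2 = {d, f, g, i}  B3 = {d, e, f, g}  B4 = {b, d, e, g}  B5 = {a, d, f, g}  B6 = {d, f, h, i}
Tree: B1–B2, B1–B3, B3–B4, B1–B5, B2–B6
Every bag has size at most 4, so the width is 4 − 1 = 3 and tw(G) ≤ 3. For the lower bound, the 4 vertices {d, e, f, g} are pairwise adjacent, and any tree decomposition puts a clique entirely inside one bag — forcing width ≥ 3. Combining the bounds, tw(G) = 3.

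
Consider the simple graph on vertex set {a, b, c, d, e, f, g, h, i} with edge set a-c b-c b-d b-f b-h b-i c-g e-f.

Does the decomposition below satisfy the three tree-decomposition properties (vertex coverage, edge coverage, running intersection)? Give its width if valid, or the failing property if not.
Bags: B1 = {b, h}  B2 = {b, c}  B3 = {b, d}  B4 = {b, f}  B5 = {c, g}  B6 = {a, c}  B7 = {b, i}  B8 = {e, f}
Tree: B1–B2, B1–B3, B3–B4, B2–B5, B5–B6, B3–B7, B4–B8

Vertex coverage: the bags together contain {a, b, c, d, e, f, g, h, i}, the full vertex set. Edge coverage: each edge of G has both endpoints in at least one bag. Running intersection: for every vertex, the bags containing it form a connected subtree. All three properties hold, so this is a valid tree decomposition of width max|bag| − 1 = 1, and hence tw(G) ≤ 1.

Yes; width 1.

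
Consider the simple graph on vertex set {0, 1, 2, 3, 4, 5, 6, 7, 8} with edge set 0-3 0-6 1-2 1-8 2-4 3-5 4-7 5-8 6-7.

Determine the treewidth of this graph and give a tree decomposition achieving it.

Treewidth 2.
One such decomposition:
Bags: B1 = {4, 6, 7}  B2 = {0, 4, 6}  B3 = {0, 3, 4}  B4 = {3, 4, 5}  B5 = {4, 5, 8}  B6 = {1, 4, 8}  B7 = {1, 2, 4}
Tree: B1–B2, B2–B3, B3–B4, B4–B5, B5–B6, B6–B7

The largest bag has 3 vertices, giving width 2; this decomposition certifies tw(G) ≤ 2. Since 4–7–6–0–3–5–8–1–2–4 is a cycle in G, G is not acyclic. Forests are exactly the graphs of treewidth ≤ 1, so tw(G) ≥ 2. The upper and lower bounds meet at 2, so that is the treewidth.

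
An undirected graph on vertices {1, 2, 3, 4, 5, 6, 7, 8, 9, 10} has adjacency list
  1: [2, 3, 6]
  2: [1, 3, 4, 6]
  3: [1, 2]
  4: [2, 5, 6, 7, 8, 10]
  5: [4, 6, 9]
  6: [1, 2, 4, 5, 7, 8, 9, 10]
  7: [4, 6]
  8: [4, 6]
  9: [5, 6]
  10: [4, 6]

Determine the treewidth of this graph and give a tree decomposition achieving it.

Treewidth 2.
One optimal decomposition is:
Bags: B1 = {4, 6, 7}  B2 = {4, 6, 8}  B3 = {2, 4, 6}  B4 = {1, 2, 6}  B5 = {4, 5, 6}  B6 = {5, 6, 9}  B7 = {1, 2, 3}  B8 = {4, 6, 10}
Tree: B1–B2, B1–B3, B3–B4, B2–B5, B5–B6, B4–B7, B5–B8

The largest bag has 3 vertices, giving width 2; this decomposition certifies tw(G) ≤ 2. Conversely, {1, 2, 3} is a clique of size 3, and the vertices of any clique must share a bag in every tree decomposition; so some bag has ≥ 3 vertices and tw(G) ≥ 2. Therefore the treewidth is 2.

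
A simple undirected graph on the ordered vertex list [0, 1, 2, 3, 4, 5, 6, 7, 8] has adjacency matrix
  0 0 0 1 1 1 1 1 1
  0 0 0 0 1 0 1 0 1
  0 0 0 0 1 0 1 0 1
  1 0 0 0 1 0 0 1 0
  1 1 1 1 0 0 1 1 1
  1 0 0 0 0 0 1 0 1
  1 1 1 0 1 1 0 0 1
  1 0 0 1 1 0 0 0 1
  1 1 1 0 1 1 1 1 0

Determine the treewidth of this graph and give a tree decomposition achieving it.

Treewidth 3.
Bags: B1 = {0, 5, 6, 8}  B2 = {0, 4, 6, 8}  B3 = {0, 4, 7, 8}  B4 = {0, 3, 4, 7}  B5 = {1, 4, 6, 8}  B6 = {2, 4, 6, 8}
Tree: B1–B2, B2–B3, B3–B4, B2–B5, B5–B6

The largest bag has 4 vertices, giving width 3; this decomposition certifies tw(G) ≤ 3. Conversely, {0, 4, 6, 8} is a clique of size 4, and the vertices of any clique must share a bag in every tree decomposition; so some bag has ≥ 4 vertices and tw(G) ≥ 3. Therefore the treewidth is 3.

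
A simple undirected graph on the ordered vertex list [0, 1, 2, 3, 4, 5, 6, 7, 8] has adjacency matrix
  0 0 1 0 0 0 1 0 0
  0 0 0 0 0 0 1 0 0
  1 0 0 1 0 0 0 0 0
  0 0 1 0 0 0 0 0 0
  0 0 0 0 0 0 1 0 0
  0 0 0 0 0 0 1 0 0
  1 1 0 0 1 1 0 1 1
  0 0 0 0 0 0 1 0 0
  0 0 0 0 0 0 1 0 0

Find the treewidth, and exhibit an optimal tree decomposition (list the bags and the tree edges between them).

Every bag has size at most 2, so the width is 2 − 1 = 1 and tw(G) ≤ 1. G has an edge, so its treewidth is at least 1. Combining the bounds, tw(G) = 1.

Treewidth 1.
One optimal decomposition is:
Bags: B1 = {6, 8}  B2 = {4, 6}  B3 = {5, 6}  B4 = {0, 6}  B5 = {0, 2}  B6 = {6, 7}  B7 = {2, 3}  B8 = {1, 6}
Tree: B1–B2, B1–B3, B2–B4, B4–B5, B4–B6, B5–B7, B2–B8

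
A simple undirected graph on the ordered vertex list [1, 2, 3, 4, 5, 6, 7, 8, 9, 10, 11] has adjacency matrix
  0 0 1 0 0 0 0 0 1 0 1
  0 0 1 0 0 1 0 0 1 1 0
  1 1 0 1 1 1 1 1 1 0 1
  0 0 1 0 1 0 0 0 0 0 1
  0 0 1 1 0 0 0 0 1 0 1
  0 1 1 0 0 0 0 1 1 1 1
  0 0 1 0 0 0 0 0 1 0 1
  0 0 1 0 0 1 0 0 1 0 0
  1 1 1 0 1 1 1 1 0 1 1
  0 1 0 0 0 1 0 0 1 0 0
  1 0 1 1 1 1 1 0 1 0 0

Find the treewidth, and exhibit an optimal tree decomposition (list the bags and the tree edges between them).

The largest bag has 4 vertices, giving width 3; this decomposition certifies tw(G) ≤ 3. For the lower bound, the 4 vertices {2, 6, 9, 10} are pairwise adjacent, and any tree decomposition puts a clique entirely inside one bag — forcing width ≥ 3. The upper and lower bounds meet at 3, so that is the treewidth.

Treewidth 3.
One optimal decomposition is:
Bags: B1 = {3, 5, 9, 11}  B2 = {3, 7, 9, 11}  B3 = {3, 6, 9, 11}  B4 = {3, 4, 5, 11}  B5 = {2, 3, 6, 9}  B6 = {3, 6, 8, 9}  B7 = {2, 6, 9, 10}  B8 = {1, 3, 9, 11}
Tree: B1–B2, B2–B3, B1–B4, B3–B5, B5–B6, B5–B7, B1–B8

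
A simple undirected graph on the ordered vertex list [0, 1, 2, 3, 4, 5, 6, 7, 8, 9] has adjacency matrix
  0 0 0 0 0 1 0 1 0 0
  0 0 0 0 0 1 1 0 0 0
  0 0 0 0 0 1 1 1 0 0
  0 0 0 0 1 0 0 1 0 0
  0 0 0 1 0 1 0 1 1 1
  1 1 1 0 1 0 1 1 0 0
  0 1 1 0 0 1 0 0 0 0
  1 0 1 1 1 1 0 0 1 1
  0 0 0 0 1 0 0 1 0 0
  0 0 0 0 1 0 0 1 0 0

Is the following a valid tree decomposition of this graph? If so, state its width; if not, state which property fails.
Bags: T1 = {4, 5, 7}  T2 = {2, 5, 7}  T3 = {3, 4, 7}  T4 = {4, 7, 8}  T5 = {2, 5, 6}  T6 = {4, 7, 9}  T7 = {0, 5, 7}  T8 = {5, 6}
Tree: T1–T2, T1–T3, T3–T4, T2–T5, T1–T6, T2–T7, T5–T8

A tree decomposition must satisfy three properties: every vertex lies in some bag; for every edge, both endpoints lie together in some bag; and for every vertex, the bags containing it form a connected subtree. Here vertex 1 appears in no bag, so the decomposition is invalid.

No — vertex 1 appears in no bag.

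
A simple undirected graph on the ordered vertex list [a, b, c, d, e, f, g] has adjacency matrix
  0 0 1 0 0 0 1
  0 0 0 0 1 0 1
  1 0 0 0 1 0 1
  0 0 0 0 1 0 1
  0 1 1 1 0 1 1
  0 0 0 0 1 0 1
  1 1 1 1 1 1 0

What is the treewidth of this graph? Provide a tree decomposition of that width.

Treewidth 2.
One such decomposition:
Bags: B1 = {b, e, g}  B2 = {d, e, g}  B3 = {c, e, g}  B4 = {e, f, g}  B5 = {a, c, g}
Tree: B1–B2, B1–B3, B3–B4, B3–B5

The largest bag has 3 vertices, giving width 2; this decomposition certifies tw(G) ≤ 2. For the lower bound, the 3 vertices {d, e, g} are pairwise adjacent, and any tree decomposition puts a clique entirely inside one bag — forcing width ≥ 2. The upper and lower bounds meet at 2, so that is the treewidth.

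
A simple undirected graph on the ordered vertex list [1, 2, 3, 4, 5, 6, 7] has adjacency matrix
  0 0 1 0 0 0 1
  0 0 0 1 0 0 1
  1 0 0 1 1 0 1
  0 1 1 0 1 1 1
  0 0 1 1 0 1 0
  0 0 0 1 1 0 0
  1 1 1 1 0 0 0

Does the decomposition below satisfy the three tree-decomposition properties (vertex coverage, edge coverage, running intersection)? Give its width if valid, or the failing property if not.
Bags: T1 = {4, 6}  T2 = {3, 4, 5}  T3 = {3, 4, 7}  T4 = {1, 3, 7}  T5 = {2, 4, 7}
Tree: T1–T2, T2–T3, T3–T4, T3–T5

No — edge (5,6) lies in no bag.

A tree decomposition must satisfy three properties: every vertex lies in some bag; for every edge, both endpoints lie together in some bag; and for every vertex, the bags containing it form a connected subtree. Here edge (5,6) lies in no bag, so the decomposition is invalid.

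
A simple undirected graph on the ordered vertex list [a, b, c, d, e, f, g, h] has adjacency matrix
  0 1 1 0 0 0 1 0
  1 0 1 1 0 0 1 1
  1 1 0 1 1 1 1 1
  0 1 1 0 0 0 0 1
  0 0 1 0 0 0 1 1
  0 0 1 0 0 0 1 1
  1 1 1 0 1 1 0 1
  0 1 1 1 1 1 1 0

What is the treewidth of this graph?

3

A width-3 tree decomposition is:
Bags: B1 = {a, b, c, g}  B2 = {b, c, g, h}  B3 = {b, c, d, h}  B4 = {c, f, g, h}  B5 = {c, e, g, h}
Tree: B1–B2, B2–B3, B2–B4, B4–B5
Every bag has size at most 4, so the width is 4 − 1 = 3 and tw(G) ≤ 3. For the lower bound, the 4 vertices {b, c, d, h} are pairwise adjacent, and any tree decomposition puts a clique entirely inside one bag — forcing width ≥ 3. Combining the bounds, tw(G) = 3.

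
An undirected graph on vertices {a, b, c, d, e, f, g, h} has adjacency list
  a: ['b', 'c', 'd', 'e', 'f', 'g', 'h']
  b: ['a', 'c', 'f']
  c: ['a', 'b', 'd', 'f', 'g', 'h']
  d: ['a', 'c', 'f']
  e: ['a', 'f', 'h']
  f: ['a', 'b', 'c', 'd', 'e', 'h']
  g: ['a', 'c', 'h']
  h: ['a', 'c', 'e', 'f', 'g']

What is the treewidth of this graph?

3

A width-3 tree decomposition is:
Bags: B1 = {a, c, d, f}  B2 = {a, c, f, h}  B3 = {a, c, g, h}  B4 = {a, b, c, f}  B5 = {a, e, f, h}
Tree: B1–B2, B2–B3, B1–B4, B2–B5
Each bag holds 4 vertices, so the decomposition has width 3, which upper-bounds the treewidth. Conversely, {a, c, g, h} is a clique of size 4, and the vertices of any clique must share a bag in every tree decomposition; so some bag has ≥ 4 vertices and tw(G) ≥ 3. Therefore the treewidth is 3.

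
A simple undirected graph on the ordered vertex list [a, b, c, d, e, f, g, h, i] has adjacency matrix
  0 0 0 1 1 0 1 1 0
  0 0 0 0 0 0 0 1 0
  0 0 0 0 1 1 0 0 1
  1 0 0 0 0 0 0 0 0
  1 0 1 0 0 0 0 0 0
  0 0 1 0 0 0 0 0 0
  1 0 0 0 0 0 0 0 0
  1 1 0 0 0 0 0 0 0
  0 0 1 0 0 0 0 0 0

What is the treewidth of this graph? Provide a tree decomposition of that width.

Treewidth 1.
Bags: B1 = {a, h}  B2 = {a, d}  B3 = {a, e}  B4 = {b, h}  B5 = {c, e}  B6 = {c, i}  B7 = {c, f}  B8 = {a, g}
Tree: B1–B2, B2–B3, B1–B4, B3–B5, B5–B6, B5–B7, B3–B8

Every bag has size at most 2, so the width is 2 − 1 = 1 and tw(G) ≤ 1. G has an edge, so its treewidth is at least 1. Hence tw(G) = 1 exactly.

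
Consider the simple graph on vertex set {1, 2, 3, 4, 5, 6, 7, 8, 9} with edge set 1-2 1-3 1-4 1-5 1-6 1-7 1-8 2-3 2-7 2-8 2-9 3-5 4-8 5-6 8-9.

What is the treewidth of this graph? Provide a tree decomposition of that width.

Each bag holds 3 vertices, so the decomposition has width 2, which upper-bounds the treewidth. Conversely, {1, 2, 8} is a clique of size 3, and the vertices of any clique must share a bag in every tree decomposition; so some bag has ≥ 3 vertices and tw(G) ≥ 2. Combining the bounds, tw(G) = 2.

Treewidth 2.
Bags: B1 = {2, 8, 9}  B2 = {1, 2, 8}  B3 = {1, 2, 7}  B4 = {1, 2, 3}  B5 = {1, 3, 5}  B6 = {1, 4, 8}  B7 = {1, 5, 6}
Tree: B1–B2, B2–B3, B3–B4, B4–B5, B2–B6, B5–B7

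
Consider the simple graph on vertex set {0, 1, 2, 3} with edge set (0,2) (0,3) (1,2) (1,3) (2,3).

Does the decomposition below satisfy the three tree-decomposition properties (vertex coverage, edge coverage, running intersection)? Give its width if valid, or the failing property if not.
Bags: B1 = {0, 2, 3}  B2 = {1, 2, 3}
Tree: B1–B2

Every vertex of G appears in some bag (union = {0, 1, 2, 3}); every edge is covered by a bag; and for each vertex v the set of bags containing v is connected in the bag tree. The decomposition is therefore valid. The largest bag has 3 vertices, so the width is 2.

Yes; width 2.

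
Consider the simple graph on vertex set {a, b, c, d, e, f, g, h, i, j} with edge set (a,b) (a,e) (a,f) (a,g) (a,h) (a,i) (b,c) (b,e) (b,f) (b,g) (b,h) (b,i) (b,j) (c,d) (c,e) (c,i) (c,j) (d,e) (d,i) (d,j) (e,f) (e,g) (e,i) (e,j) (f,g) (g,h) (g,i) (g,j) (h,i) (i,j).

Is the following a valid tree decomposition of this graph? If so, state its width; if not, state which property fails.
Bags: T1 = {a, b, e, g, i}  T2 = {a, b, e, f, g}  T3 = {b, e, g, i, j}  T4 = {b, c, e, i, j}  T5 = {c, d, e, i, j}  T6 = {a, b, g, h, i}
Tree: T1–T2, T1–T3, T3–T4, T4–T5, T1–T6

Yes; width 4.

Checking the three conditions: (i) the bags cover all of {a, b, c, d, e, f, g, h, i, j}; (ii) for each edge, some bag contains both endpoints; (iii) the bags containing any fixed vertex form a subtree. All hold, so the decomposition is valid with width 5 − 1 = 4.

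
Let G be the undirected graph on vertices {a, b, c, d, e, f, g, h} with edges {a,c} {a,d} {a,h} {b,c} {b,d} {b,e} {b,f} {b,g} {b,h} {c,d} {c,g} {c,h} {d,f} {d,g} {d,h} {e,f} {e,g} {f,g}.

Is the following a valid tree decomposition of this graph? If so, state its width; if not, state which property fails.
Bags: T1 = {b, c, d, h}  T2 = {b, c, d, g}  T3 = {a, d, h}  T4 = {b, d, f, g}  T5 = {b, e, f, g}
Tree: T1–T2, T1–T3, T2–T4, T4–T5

No — edge (c,a) lies in no bag.

A tree decomposition must satisfy three properties: every vertex lies in some bag; for every edge, both endpoints lie together in some bag; and for every vertex, the bags containing it form a connected subtree. Here edge (c,a) lies in no bag, so the decomposition is invalid.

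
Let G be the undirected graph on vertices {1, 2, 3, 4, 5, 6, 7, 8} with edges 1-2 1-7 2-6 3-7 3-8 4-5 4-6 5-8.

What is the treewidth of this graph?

A width-2 tree decomposition is:
Bags: B1 = {4, 5, 8}  B2 = {3, 4, 8}  B3 = {3, 4, 7}  B4 = {1, 4, 7}  B5 = {1, 2, 4}  B6 = {2, 4, 6}
Tree: B1–B2, B2–B3, B3–B4, B4–B5, B5–B6
Every bag has size at most 3, so the width is 3 − 1 = 2 and tw(G) ≤ 2. Since 4–5–8–3–7–1–2–6–4 is a cycle in G, G is not acyclic. Forests are exactly the graphs of treewidth ≤ 1, so tw(G) ≥ 2. The upper and lower bounds meet at 2, so that is the treewidth.

2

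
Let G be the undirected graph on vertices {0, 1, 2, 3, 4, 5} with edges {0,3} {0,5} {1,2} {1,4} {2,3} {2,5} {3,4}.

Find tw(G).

2

A width-2 tree decomposition is:
Bags: B1 = {0, 2, 5}  B2 = {0, 2, 3}  B3 = {1, 2, 3}  B4 = {1, 3, 4}
Tree: B1–B2, B2–B3, B3–B4
The largest bag has 3 vertices, giving width 2; this decomposition certifies tw(G) ≤ 2. For the lower bound, G contains the cycle 5–0–3–2–5, so G is not a forest; only forests have treewidth ≤ 1, hence tw(G) ≥ 2. Combining the bounds, tw(G) = 2.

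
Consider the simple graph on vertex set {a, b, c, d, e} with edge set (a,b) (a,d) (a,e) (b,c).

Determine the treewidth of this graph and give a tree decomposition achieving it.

Treewidth 1.
Bags: B1 = {a, d}  B2 = {a, b}  B3 = {b, c}  B4 = {a, e}
Tree: B1–B2, B2–B3, B2–B4

The largest bag has 2 vertices, giving width 1; this decomposition certifies tw(G) ≤ 1. Since G has at least one edge (e.g. d–a), it is not an edgeless graph, so tw(G) ≥ 1. Hence tw(G) = 1 exactly.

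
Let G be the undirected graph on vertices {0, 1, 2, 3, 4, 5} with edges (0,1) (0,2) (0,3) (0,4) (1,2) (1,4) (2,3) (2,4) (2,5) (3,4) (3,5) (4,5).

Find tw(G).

3

A width-3 tree decomposition is:
Bags: B1 = {0, 2, 3, 4}  B2 = {2, 3, 4, 5}  B3 = {0, 1, 2, 4}
Tree: B1–B2, B1–B3
Each bag holds 4 vertices, so the decomposition has width 3, which upper-bounds the treewidth. For the lower bound, the 4 vertices {0, 1, 2, 4} are pairwise adjacent, and any tree decomposition puts a clique entirely inside one bag — forcing width ≥ 3. Hence tw(G) = 3 exactly.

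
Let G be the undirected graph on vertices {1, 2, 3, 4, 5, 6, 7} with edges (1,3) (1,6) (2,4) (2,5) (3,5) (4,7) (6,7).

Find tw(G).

2

A width-2 tree decomposition is:
Bags: B1 = {4, 6, 7}  B2 = {2, 4, 6}  B3 = {2, 5, 6}  B4 = {3, 5, 6}  B5 = {1, 3, 6}
Tree: B1–B2, B2–B3, B3–B4, B4–B5
Each bag holds 3 vertices, so the decomposition has width 2, which upper-bounds the treewidth. For the lower bound, G contains the cycle 6–7–4–2–5–3–1–6, so G is not a forest; only forests have treewidth ≤ 1, hence tw(G) ≥ 2. The upper and lower bounds meet at 2, so that is the treewidth.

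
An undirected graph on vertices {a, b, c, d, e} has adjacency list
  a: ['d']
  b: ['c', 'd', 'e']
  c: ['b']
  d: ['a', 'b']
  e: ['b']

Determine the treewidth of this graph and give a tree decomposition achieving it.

The largest bag has 2 vertices, giving width 1; this decomposition certifies tw(G) ≤ 1. Any graph with an edge has treewidth ≥ 1, and G has the edge b–d. The upper and lower bounds meet at 1, so that is the treewidth.

Treewidth 1.
One such decomposition:
Bags: B1 = {b, d}  B2 = {a, d}  B3 = {b, e}  B4 = {b, c}
Tree: B1–B2, B1–B3, B3–B4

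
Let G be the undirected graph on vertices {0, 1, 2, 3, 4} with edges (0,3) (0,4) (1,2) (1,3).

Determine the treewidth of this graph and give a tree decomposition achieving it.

Each bag holds 2 vertices, so the decomposition has width 1, which upper-bounds the treewidth. G has an edge, so its treewidth is at least 1. Hence tw(G) = 1 exactly.

Treewidth 1.
One optimal decomposition is:
Bags: B1 = {1, 2}  B2 = {1, 3}  B3 = {0, 3}  B4 = {0, 4}
Tree: B1–B2, B2–B3, B3–B4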